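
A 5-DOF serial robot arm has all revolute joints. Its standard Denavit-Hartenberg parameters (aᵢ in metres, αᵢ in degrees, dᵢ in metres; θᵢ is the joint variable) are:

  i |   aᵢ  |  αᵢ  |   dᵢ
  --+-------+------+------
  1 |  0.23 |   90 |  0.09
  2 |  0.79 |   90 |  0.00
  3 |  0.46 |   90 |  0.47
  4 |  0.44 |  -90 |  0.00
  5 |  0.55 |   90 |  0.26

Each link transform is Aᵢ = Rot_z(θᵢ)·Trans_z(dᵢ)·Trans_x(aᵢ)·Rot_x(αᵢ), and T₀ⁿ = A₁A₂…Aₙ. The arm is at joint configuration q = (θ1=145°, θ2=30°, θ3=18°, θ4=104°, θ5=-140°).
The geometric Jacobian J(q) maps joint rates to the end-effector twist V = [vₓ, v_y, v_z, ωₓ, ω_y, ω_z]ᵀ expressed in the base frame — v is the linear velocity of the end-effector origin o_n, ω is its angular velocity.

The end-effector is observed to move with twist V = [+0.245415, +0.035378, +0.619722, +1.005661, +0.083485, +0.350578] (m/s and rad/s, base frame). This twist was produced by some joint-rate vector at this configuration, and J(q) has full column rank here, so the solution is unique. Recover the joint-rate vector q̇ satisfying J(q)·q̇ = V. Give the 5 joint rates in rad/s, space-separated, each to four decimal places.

-0.4310 0.7250 -0.9920 -0.0110 0.3010

o_n = [-1.2944, 0.5726, 0.2680]
J₁: ẑ×o_n = [-0.5726, -1.2944, 0.0000], ω = ẑ
J2: z=[0.5736, 0.8192, 0.0000] o=[-0.1884, 0.1319, 0.0900] → [0.1458, -0.1021, 1.1587, 0.5736, 0.8192, 0.0000]
J3: z=[-0.4096, 0.2868, -0.8660] o=[-0.7488, 0.5243, 0.4850] → [-0.0205, 0.3836, 0.1367, -0.4096, 0.2868, -0.8660]
J4: z=[-0.7647, -0.6256, 0.1545] o=[-1.1702, 0.9929, 0.2967] → [0.0829, -0.0412, 0.2437, -0.7647, -0.6256, 0.1545]
J5: z=[0.5818, -0.7734, -0.2519] o=[-1.2921, 1.0381, -0.1236] → [-0.4201, -0.2272, -0.2726, 0.5818, -0.7734, -0.2519]
q̇ = J⁺·V = [-0.4310, 0.7250, -0.9920, -0.0110, 0.3010]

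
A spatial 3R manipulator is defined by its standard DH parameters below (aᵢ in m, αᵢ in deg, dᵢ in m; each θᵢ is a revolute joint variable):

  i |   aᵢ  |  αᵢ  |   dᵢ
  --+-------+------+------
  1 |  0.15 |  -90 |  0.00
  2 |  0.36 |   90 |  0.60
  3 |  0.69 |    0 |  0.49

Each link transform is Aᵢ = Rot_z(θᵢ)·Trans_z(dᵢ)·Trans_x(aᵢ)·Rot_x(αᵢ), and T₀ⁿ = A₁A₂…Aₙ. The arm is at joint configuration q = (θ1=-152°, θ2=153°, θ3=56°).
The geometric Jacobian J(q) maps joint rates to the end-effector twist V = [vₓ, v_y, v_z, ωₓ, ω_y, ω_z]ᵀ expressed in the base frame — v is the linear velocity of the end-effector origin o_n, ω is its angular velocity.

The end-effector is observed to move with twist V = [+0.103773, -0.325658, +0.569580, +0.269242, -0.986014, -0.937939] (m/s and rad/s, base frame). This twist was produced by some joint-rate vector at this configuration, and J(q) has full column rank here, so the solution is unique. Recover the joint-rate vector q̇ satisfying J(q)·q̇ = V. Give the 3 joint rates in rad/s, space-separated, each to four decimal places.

-0.4960 0.9970 0.4960

o_n = [0.8081, -0.8977, -0.7752]
J₁: ẑ×o_n = [0.8977, 0.8081, -0.0000], ω = ẑ
J2: z=[0.4695, -0.8829, 0.0000] o=[-0.1324, -0.0704, 0.0000] → [0.6845, 0.3639, 0.4421, 0.4695, -0.8829, 0.0000]
J3: z=[-0.4008, -0.2131, -0.8910] o=[0.4325, -0.4496, -0.1634] → [-0.2689, -0.5800, 0.2597, -0.4008, -0.2131, -0.8910]
q̇ = J⁺·V = [-0.4960, 0.9970, 0.4960]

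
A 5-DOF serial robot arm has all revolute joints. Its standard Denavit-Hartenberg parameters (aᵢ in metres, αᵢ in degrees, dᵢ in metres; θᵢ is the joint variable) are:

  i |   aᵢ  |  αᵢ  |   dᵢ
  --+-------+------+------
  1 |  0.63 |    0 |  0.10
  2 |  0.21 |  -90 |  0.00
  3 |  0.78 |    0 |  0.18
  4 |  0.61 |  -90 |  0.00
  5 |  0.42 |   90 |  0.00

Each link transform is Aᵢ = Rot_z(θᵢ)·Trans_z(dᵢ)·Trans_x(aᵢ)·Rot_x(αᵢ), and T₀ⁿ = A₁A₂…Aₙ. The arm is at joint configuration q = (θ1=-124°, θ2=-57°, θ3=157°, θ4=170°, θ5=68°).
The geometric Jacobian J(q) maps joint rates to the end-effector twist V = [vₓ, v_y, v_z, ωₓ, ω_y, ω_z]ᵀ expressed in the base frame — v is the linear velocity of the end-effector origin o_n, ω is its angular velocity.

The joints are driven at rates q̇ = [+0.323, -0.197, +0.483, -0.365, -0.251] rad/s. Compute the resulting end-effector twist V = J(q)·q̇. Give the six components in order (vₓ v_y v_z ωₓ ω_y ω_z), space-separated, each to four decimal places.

0.1572 -0.1702 0.3241 0.1346 -0.1204 0.3365

o_n = [-0.4842, -0.3105, 0.2132]
J₁: ẑ×o_n = [0.3105, -0.4842, 0.0000], ω = ẑ
J2: z=[0.0000, 0.0000, 1.0000] o=[-0.3523, -0.5223, 0.1000] → [-0.2118, -0.1319, 0.0000, 0.0000, 0.0000, 1.0000]
J3: z=[-0.0175, -0.9998, 0.0000] o=[-0.5623, -0.5186, 0.1000] → [-0.1131, 0.0020, 0.0745, -0.0175, -0.9998, 0.0000]
J4: z=[-0.0175, -0.9998, 0.0000] o=[0.1525, -0.7111, -0.2048] → [-0.4179, 0.0073, -0.6435, -0.0175, -0.9998, 0.0000]
J5: z=[-0.5446, 0.0095, -0.8387] o=[-0.3590, -0.7022, 0.1275] → [0.3293, 0.1516, -0.2121, -0.5446, 0.0095, -0.8387]
V = J·q̇ = [0.1572, -0.1702, 0.3241, 0.1346, -0.1204, 0.3365]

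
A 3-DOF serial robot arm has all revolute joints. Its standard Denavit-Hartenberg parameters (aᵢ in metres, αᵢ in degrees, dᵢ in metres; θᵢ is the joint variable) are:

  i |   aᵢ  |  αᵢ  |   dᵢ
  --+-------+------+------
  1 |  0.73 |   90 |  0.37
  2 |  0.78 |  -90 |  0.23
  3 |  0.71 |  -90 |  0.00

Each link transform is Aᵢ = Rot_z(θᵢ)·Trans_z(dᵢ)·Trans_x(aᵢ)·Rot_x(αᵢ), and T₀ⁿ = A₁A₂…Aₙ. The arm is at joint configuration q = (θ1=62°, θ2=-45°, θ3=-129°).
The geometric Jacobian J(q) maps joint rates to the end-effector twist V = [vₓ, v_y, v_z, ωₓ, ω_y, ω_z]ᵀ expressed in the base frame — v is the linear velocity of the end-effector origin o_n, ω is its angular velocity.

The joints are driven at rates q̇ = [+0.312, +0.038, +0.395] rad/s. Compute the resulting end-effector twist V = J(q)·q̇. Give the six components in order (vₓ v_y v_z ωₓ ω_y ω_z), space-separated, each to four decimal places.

o_n = [1.1436, 0.4855, 0.1344]
J₁: ẑ×o_n = [-0.4855, 1.1436, 0.0000], ω = ẑ
J2: z=[0.8829, -0.4695, 0.0000] o=[0.3427, 0.6446, 0.3700] → [0.1106, 0.2080, 0.2356, 0.8829, -0.4695, 0.0000]
J3: z=[0.3320, 0.6243, 0.7071] o=[0.8047, 1.0236, -0.1815] → [0.5777, 0.1347, -0.3902, 0.3320, 0.6243, 0.7071]
V = J·q̇ = [0.0809, 0.4179, -0.1452, 0.1647, 0.2288, 0.5913]

0.0809 0.4179 -0.1452 0.1647 0.2288 0.5913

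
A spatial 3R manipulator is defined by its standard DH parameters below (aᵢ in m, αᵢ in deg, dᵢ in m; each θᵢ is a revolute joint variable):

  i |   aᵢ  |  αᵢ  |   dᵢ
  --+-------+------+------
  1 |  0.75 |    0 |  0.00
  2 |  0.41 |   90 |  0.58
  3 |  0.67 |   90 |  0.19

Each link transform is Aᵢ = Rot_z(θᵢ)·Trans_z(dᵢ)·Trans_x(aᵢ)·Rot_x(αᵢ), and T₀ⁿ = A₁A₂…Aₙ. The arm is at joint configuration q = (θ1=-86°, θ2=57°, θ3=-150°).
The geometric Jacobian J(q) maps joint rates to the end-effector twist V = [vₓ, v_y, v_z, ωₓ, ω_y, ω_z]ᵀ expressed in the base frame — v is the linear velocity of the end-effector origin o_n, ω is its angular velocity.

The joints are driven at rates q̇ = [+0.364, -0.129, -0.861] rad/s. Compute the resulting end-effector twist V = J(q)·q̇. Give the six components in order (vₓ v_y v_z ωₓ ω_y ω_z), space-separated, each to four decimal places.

o_n = [-0.1887, -0.8318, 0.2450]
J₁: ẑ×o_n = [0.8318, -0.1887, 0.0000], ω = ẑ
J2: z=[0.0000, 0.0000, 1.0000] o=[0.0523, -0.7482, 0.0000] → [0.0836, -0.2410, 0.0000, 0.0000, 0.0000, 1.0000]
J3: z=[-0.4848, -0.8746, 0.0000] o=[0.4109, -0.9469, 0.5800] → [0.2930, -0.1624, -0.5802, -0.4848, -0.8746, 0.0000]
V = J·q̇ = [0.0397, 0.1022, 0.4996, 0.4174, 0.7530, 0.2350]

0.0397 0.1022 0.4996 0.4174 0.7530 0.2350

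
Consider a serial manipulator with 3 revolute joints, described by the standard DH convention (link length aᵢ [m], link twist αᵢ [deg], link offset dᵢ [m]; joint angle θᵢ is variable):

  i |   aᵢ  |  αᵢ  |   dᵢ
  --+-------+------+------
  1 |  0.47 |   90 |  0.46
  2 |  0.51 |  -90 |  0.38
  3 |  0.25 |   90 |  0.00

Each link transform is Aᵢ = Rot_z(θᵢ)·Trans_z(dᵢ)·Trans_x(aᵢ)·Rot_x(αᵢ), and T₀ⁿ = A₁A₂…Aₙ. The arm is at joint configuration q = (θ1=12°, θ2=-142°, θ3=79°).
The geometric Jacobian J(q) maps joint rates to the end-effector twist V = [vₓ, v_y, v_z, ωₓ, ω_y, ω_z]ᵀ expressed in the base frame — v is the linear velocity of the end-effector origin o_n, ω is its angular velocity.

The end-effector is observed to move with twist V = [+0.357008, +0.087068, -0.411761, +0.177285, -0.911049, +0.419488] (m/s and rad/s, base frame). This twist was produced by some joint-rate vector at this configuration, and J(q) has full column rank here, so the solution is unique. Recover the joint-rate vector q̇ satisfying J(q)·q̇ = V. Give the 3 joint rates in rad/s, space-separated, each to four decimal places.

o_n = [0.0578, -0.1253, 0.1166]
J₁: ẑ×o_n = [0.1253, 0.0578, -0.0000], ω = ẑ
J2: z=[0.2079, -0.9781, 0.0000] o=[0.4597, 0.0977, 0.4600] → [0.3359, 0.0714, -0.4395, 0.2079, -0.9781, 0.0000]
J3: z=[0.6022, 0.1280, -0.7880] o=[0.1456, -0.3575, 0.1460] → [0.1792, 0.0869, 0.1511, 0.6022, 0.1280, -0.7880]
q̇ = J⁺·V = [0.3990, 0.9280, -0.0260]

0.3990 0.9280 -0.0260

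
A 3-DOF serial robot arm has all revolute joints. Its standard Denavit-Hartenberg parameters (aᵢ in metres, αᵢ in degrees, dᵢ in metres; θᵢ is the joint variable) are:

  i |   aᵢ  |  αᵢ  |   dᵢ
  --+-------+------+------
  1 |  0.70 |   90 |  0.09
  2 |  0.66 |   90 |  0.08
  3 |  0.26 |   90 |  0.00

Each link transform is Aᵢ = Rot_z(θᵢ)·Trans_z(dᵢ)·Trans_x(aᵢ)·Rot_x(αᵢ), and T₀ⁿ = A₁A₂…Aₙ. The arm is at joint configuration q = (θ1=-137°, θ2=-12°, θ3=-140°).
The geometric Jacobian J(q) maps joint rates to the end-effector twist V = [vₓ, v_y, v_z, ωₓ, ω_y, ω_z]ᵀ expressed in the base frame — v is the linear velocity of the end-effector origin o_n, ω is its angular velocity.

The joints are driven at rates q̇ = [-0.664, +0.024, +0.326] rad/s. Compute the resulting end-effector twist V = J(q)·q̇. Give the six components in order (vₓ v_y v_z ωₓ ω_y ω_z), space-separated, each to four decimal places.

o_n = [-0.7822, -0.8485, -0.0058]
J₁: ẑ×o_n = [0.8485, -0.7822, 0.0000], ω = ẑ
J2: z=[-0.6820, 0.7314, 0.0000] o=[-0.5119, -0.4774, 0.0900] → [-0.0701, -0.0653, 0.4508, -0.6820, 0.7314, 0.0000]
J3: z=[0.1521, 0.1418, -0.9781] o=[-1.0387, -0.8592, -0.0472] → [0.0163, -0.2572, -0.0347, 0.1521, 0.1418, -0.9781]
V = J·q̇ = [-0.5598, 0.4340, -0.0005, 0.0332, 0.0638, -0.9829]

-0.5598 0.4340 -0.0005 0.0332 0.0638 -0.9829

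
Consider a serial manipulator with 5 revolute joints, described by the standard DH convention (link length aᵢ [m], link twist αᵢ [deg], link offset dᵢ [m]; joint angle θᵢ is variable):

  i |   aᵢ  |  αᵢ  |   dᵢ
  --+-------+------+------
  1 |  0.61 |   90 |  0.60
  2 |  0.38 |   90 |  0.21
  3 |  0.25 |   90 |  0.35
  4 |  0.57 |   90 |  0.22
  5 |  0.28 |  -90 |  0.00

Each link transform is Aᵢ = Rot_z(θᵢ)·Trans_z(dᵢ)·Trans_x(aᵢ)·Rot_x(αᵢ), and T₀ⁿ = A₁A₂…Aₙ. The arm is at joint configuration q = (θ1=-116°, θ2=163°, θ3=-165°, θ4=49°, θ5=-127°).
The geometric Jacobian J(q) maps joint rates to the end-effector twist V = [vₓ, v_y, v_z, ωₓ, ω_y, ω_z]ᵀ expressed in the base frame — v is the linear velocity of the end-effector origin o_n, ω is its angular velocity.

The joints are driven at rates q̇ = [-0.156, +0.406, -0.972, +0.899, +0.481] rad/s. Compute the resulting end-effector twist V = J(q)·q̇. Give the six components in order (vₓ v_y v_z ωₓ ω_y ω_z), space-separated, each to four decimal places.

-0.4323 0.4758 0.4506 -1.1405 0.3544 -1.5579

o_n = [-0.4655, -0.7864, 1.1909]
J₁: ẑ×o_n = [0.7864, -0.4655, 0.0000], ω = ẑ
J2: z=[-0.8988, 0.4384, 0.0000] o=[-0.2674, -0.5483, 0.6000] → [0.2590, 0.5311, 0.3009, -0.8988, 0.4384, 0.0000]
J3: z=[-0.1282, -0.2628, 0.9563] o=[-0.2969, -0.1296, 0.7111] → [0.5020, -0.0998, 0.0399, -0.1282, -0.2628, 0.9563]
J4: z=[-0.9767, 0.2010, -0.0757] o=[-0.3848, -0.4575, 0.9752] → [0.0185, 0.2167, 0.3375, -0.9767, 0.2010, -0.0757]
J5: z=[-0.0460, -0.5398, -0.8405] o=[-0.7192, -0.8792, 1.2643] → [0.1177, -0.2167, 0.1327, -0.0460, -0.5398, -0.8405]
V = J·q̇ = [-0.4323, 0.4758, 0.4506, -1.1405, 0.3544, -1.5579]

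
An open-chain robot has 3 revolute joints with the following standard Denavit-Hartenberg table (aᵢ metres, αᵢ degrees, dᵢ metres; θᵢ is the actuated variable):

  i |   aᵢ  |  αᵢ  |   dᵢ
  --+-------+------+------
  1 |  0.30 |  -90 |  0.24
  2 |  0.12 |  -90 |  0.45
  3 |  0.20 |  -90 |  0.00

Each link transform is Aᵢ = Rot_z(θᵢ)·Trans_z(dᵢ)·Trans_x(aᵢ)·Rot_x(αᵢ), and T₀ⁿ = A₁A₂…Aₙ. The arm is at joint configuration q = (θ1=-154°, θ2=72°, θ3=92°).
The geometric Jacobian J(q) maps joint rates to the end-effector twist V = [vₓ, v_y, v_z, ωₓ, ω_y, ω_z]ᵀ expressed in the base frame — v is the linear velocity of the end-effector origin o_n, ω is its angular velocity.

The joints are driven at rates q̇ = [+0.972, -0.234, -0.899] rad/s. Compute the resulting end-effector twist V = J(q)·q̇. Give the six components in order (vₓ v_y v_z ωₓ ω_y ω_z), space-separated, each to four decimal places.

0.2860 -0.2158 -0.1627 -0.8710 -0.1645 1.2498

o_n = [-0.1914, -0.3716, 0.1325]
J₁: ẑ×o_n = [0.3716, -0.1914, 0.0000], ω = ẑ
J2: z=[0.4384, -0.8988, 0.0000] o=[-0.2696, -0.1315, 0.2400] → [0.0966, 0.0471, -0.0349, 0.4384, -0.8988, 0.0000]
J3: z=[0.8548, 0.4169, -0.3090] o=[-0.1057, -0.5522, 0.1259] → [0.0586, 0.0208, 0.1901, 0.8548, 0.4169, -0.3090]
V = J·q̇ = [0.2860, -0.2158, -0.1627, -0.8710, -0.1645, 1.2498]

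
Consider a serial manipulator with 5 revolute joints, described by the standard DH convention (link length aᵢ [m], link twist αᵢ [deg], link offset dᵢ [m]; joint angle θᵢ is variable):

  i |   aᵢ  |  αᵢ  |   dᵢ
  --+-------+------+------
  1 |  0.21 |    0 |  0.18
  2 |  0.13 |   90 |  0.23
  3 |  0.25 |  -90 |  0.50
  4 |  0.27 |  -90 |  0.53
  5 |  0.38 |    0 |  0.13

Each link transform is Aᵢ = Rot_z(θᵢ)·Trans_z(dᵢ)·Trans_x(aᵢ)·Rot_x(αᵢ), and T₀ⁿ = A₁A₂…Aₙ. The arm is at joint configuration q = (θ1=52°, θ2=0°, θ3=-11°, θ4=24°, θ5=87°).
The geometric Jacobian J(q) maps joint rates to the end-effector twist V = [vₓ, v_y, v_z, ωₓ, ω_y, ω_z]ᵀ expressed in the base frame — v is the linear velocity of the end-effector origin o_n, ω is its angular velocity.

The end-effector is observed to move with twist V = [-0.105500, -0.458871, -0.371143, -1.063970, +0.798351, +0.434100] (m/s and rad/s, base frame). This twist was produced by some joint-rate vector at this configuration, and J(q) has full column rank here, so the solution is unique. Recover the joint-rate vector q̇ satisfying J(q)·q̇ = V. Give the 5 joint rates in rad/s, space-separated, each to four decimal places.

-0.1690 -0.2760 -0.8960 0.8580 0.4750

o_n = [0.7137, 0.4858, 0.4696]
J₁: ẑ×o_n = [-0.4858, 0.7137, 0.0000], ω = ẑ
J2: z=[0.0000, 0.0000, 1.0000] o=[0.1293, 0.1655, 0.1800] → [-0.3203, 0.5844, 0.0000, 0.0000, 0.0000, 1.0000]
J3: z=[0.7880, -0.6157, 0.0000] o=[0.2093, 0.2679, 0.4100] → [-0.0367, -0.0470, 0.4822, 0.7880, -0.6157, 0.0000]
J4: z=[0.1175, 0.1504, 0.9816] o=[0.7544, 0.1535, 0.3623] → [-0.3100, -0.0526, 0.0452, 0.1175, 0.1504, 0.9816]
J5: z=[-0.9657, 0.2478, 0.0776] o=[0.8792, 0.4916, 0.8355] → [-0.0902, -0.3662, 0.0466, -0.9657, 0.2478, 0.0776]
q̇ = J⁺·V = [-0.1690, -0.2760, -0.8960, 0.8580, 0.4750]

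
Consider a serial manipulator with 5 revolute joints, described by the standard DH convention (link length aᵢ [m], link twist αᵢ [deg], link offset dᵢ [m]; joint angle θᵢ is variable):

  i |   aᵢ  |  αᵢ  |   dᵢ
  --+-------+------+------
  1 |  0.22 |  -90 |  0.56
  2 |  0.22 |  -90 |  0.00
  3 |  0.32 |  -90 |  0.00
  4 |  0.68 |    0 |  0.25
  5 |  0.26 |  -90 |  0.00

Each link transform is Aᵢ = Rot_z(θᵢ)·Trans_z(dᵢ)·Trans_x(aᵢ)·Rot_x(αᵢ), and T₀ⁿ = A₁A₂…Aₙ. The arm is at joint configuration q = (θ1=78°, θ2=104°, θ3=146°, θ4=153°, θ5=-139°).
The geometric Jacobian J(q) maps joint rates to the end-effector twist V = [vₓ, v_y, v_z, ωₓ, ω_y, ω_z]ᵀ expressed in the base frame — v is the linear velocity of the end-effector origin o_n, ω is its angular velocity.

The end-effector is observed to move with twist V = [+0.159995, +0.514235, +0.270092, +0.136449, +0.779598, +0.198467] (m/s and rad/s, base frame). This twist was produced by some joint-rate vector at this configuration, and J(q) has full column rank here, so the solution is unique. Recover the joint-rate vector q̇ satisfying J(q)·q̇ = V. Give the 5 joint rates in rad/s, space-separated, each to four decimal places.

0.3000 -0.1090 -0.7920 -0.7710 0.9370

o_n = [-0.1058, 0.5893, 0.3652]
J₁: ẑ×o_n = [-0.5893, -0.1058, 0.0000], ω = ẑ
J2: z=[-0.9781, 0.2079, 0.0000] o=[0.0457, 0.2152, 0.5600] → [-0.0405, -0.1905, -0.3344, -0.9781, 0.2079, 0.0000]
J3: z=[-0.2017, -0.9491, 0.2419] o=[0.0347, 0.1631, 0.3465] → [-0.1209, -0.0302, -0.2193, -0.2017, -0.9491, 0.2419]
J4: z=[-0.7828, 0.3047, 0.5426] o=[0.2231, 0.1887, 0.6039] → [-0.2901, -0.3653, -0.2134, -0.7828, 0.3047, 0.5426]
J5: z=[-0.7828, 0.3047, 0.5426] o=[-0.2670, 0.5095, 0.1775] → [0.0139, 0.2344, -0.1116, -0.7828, 0.3047, 0.5426]
q̇ = J⁺·V = [0.3000, -0.1090, -0.7920, -0.7710, 0.9370]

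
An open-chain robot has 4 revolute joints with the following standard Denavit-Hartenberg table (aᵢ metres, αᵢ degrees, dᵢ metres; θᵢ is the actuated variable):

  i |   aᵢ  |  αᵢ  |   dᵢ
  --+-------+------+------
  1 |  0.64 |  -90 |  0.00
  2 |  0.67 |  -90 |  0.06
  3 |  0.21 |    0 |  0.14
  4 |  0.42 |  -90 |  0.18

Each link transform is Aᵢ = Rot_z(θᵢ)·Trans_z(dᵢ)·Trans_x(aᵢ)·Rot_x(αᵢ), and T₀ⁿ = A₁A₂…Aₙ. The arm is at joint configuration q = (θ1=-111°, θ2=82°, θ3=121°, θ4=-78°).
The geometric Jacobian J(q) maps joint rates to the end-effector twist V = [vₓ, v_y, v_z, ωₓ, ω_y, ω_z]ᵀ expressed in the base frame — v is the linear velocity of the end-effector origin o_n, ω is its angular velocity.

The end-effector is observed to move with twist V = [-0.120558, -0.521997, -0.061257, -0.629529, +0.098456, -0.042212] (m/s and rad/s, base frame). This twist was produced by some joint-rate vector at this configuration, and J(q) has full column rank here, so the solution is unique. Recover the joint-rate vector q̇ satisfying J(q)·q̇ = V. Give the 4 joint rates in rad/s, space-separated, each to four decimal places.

o_n = [-0.5386, -0.2689, -0.9051]
J₁: ẑ×o_n = [0.2689, -0.5386, 0.0000], ω = ẑ
J2: z=[0.9336, -0.3584, 0.0000] o=[-0.2294, -0.5975, 0.0000] → [0.3244, 0.8450, 0.1959, 0.9336, -0.3584, 0.0000]
J3: z=[0.3549, 0.9245, -0.1392] o=[-0.2068, -0.7060, -0.6635] → [-0.1625, 0.1319, 0.4619, 0.3549, 0.9245, -0.1392]
J4: z=[0.3549, 0.9245, -0.1392] o=[-0.3197, -0.4981, -0.5759] → [-0.2725, 0.1473, 0.2837, 0.3549, 0.9245, -0.1392]
q̇ = J⁺·V = [-0.0610, -0.6230, 0.5560, -0.6910]

-0.0610 -0.6230 0.5560 -0.6910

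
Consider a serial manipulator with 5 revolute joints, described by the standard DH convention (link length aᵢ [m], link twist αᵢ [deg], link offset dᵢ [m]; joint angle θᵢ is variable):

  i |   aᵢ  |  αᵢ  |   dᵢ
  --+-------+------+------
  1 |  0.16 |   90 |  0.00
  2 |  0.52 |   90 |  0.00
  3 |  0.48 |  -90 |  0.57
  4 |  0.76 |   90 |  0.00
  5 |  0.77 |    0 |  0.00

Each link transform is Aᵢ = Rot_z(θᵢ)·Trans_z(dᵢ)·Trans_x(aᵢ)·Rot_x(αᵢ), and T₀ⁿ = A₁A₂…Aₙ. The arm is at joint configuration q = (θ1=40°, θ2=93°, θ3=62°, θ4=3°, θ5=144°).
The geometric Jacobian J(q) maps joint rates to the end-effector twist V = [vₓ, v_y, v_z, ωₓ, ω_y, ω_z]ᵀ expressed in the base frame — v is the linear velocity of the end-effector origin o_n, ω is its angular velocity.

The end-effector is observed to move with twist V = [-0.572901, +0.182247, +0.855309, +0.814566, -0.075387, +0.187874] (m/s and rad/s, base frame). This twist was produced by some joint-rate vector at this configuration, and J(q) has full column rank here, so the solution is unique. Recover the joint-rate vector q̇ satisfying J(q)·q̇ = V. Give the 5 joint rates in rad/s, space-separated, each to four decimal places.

-0.0810 0.6570 -0.2720 -0.2460 0.8620

o_n = [1.0234, -0.1297, 0.4389]
J₁: ẑ×o_n = [0.1297, 1.0234, -0.0000], ω = ẑ
J2: z=[0.6428, -0.7660, 0.0000] o=[0.1226, 0.1028, 0.0000] → [-0.3362, -0.2821, 0.5406, 0.6428, -0.7660, 0.0000]
J3: z=[0.7650, 0.6419, 0.0523] o=[0.1017, 0.0854, 0.5193] → [-0.0404, 0.1097, -0.7561, 0.7650, 0.6419, 0.0523]
J4: z=[0.3372, -0.3299, -0.8817] o=[0.8012, 0.1190, 0.7742] → [-0.1086, -0.0829, -0.0105, 0.3372, -0.3299, -0.8817]
J5: z=[0.7927, 0.6048, 0.0768] o=[1.1872, -0.4319, 1.1279] → [-0.4399, 0.5336, 0.3386, 0.7927, 0.6048, 0.0768]
q̇ = J⁺·V = [-0.0810, 0.6570, -0.2720, -0.2460, 0.8620]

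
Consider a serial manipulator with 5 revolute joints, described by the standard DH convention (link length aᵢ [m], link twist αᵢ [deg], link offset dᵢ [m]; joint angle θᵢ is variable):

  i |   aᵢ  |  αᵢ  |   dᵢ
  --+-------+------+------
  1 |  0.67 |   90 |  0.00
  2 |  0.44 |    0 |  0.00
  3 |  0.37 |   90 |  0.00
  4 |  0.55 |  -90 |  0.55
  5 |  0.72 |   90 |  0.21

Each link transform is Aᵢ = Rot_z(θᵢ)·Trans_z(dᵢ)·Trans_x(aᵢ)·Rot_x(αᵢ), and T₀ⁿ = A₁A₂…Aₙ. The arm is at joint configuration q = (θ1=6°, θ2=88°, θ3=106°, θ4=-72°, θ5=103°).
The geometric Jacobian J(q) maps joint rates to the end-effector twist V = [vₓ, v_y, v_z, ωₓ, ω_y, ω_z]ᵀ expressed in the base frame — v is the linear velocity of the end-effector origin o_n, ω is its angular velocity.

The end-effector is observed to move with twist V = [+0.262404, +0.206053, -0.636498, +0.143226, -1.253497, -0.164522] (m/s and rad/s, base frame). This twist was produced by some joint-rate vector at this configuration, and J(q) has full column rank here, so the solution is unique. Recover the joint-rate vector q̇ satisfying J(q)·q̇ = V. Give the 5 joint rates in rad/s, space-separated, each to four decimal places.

0.7540 0.3740 0.8190 -0.8940 0.2220

o_n = [0.0208, 0.3080, 0.1259]
J₁: ẑ×o_n = [-0.3080, 0.0208, 0.0000], ω = ẑ
J2: z=[0.1045, -0.9945, 0.0000] o=[0.6663, 0.0700, 0.0000] → [-0.1252, -0.0132, -0.6171, 0.1045, -0.9945, 0.0000]
J3: z=[0.1045, -0.9945, 0.0000] o=[0.6816, 0.0716, 0.4397] → [0.3122, 0.0328, -0.6325, 0.1045, -0.9945, 0.0000]
J4: z=[-0.2406, -0.0253, 0.9703] o=[0.3246, 0.0341, 0.3502] → [-0.2601, -0.3487, -0.0736, -0.2406, -0.0253, 0.9703]
J5: z=[-0.8854, -0.4038, -0.2301] o=[-0.0265, 0.5232, 0.8428] → [0.2400, -0.6457, 0.2096, -0.8854, -0.4038, -0.2301]
q̇ = J⁺·V = [0.7540, 0.3740, 0.8190, -0.8940, 0.2220]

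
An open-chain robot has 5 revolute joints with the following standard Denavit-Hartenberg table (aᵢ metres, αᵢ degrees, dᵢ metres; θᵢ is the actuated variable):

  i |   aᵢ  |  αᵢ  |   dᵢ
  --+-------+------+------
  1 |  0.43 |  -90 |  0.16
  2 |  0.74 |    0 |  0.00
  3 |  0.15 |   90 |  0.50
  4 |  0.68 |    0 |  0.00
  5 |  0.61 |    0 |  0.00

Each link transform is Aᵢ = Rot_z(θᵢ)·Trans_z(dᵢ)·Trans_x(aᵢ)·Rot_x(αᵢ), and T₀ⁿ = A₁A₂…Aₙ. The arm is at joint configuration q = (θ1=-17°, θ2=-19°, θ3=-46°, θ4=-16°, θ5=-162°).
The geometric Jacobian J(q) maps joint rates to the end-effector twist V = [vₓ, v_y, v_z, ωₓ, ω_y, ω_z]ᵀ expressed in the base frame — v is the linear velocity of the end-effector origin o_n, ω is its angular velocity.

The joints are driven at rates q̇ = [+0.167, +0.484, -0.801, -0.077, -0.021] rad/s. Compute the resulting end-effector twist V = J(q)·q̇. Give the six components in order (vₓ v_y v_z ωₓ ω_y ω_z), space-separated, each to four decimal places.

o_n = [1.2439, -0.0757, 0.5768]
J₁: ẑ×o_n = [0.0757, 1.2439, -0.0000], ω = ẑ
J2: z=[0.2924, 0.9563, 0.0000] o=[0.4112, -0.1257, 0.1600] → [0.3986, -0.1219, -0.7817, 0.2924, 0.9563, 0.0000]
J3: z=[0.2924, 0.9563, 0.0000] o=[1.0803, -0.3303, 0.4009] → [0.1682, -0.0514, -0.0820, 0.2924, 0.9563, 0.0000]
J4: z=[-0.8667, 0.2650, 0.4226] o=[1.2871, 0.1293, 0.5369] → [0.0972, 0.0163, 0.1892, -0.8667, 0.2650, 0.4226]
J5: z=[-0.8667, 0.2650, 0.4226] o=[1.4965, -0.1307, 1.1293] → [-0.1696, -0.5856, 0.0193, -0.8667, 0.2650, 0.4226]
V = J·q̇ = [0.0669, 0.2010, -0.3276, -0.0077, -0.3291, 0.1256]

0.0669 0.2010 -0.3276 -0.0077 -0.3291 0.1256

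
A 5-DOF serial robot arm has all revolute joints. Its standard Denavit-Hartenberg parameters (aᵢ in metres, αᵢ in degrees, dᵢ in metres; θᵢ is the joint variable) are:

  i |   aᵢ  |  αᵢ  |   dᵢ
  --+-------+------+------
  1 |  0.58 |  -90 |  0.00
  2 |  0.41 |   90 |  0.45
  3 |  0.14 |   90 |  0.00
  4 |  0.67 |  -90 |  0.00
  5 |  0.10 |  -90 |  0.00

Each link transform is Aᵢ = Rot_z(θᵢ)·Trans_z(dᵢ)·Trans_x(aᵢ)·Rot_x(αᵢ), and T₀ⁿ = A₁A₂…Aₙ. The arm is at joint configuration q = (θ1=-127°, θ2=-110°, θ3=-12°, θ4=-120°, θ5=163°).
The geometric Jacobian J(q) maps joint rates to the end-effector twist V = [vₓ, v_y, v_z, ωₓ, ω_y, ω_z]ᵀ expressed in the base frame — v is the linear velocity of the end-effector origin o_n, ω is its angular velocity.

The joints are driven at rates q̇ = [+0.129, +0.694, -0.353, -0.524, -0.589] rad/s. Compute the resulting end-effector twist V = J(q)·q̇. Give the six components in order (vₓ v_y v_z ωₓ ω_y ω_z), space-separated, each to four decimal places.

o_n = [-0.1677, -1.0686, 0.4258]
J₁: ẑ×o_n = [1.0686, -0.1677, 0.0000], ω = ẑ
J2: z=[0.7986, -0.6018, 0.0000] o=[-0.3491, -0.4632, 0.0000] → [-0.2563, -0.3401, -0.3744, 0.7986, -0.6018, 0.0000]
J3: z=[0.5655, 0.7505, -0.3420] o=[0.0947, -0.6220, 0.3853] → [-0.1223, 0.0668, -0.0556, 0.5655, 0.7505, -0.3420]
J4: z=[-0.8240, 0.5319, -0.1954] o=[0.0997, -0.5671, 0.5140] → [-0.1449, -0.0204, 0.5554, -0.8240, 0.5319, -0.1954]
J5: z=[-0.2522, -0.0355, 0.9670] o=[-0.2403, -1.1340, 0.4045] → [-0.0640, 0.0756, -0.0139, -0.2522, -0.0355, 0.9670]
V = J·q̇ = [0.1168, -0.3151, -0.5230, 0.9349, -0.9404, -0.2175]

0.1168 -0.3151 -0.5230 0.9349 -0.9404 -0.2175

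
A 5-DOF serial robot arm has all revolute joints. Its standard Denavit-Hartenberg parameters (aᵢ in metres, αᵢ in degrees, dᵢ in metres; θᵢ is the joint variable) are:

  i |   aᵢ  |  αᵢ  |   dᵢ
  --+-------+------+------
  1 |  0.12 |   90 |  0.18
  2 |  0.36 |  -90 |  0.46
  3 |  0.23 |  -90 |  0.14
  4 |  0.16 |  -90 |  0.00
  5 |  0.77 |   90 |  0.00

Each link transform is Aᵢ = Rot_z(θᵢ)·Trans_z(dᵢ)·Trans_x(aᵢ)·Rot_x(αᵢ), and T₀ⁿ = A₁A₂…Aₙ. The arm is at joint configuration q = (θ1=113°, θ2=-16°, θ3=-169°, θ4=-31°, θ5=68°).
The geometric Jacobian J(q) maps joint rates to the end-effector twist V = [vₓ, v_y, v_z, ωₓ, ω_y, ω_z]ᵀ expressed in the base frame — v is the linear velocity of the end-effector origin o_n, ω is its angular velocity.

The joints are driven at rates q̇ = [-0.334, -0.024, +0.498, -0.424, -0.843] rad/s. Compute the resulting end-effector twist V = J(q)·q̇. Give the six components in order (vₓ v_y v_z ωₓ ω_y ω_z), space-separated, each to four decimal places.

o_n = [-0.0581, -0.1794, 0.6412]
J₁: ẑ×o_n = [0.1794, -0.0581, 0.0000], ω = ẑ
J2: z=[0.9205, 0.3907, 0.0000] o=[-0.0469, 0.1105, 0.1800] → [0.1802, -0.4245, -0.2624, 0.9205, 0.3907, 0.0000]
J3: z=[-0.1077, 0.2537, 0.9613] o=[0.2413, 0.6087, 0.0808] → [0.8997, -0.2275, 0.1609, -0.1077, 0.2537, 0.9613]
J4: z=[0.8319, 0.5524, -0.0526] o=[0.3514, 0.4616, 0.2776] → [0.1671, -0.2809, -0.3070, 0.8319, 0.5524, -0.0526]
J5: z=[0.3727, -0.6264, -0.6846] o=[0.4172, 0.3736, 0.3939] → [-0.5335, 0.2333, -0.5039, 0.3727, -0.6264, -0.6846]
V = J·q̇ = [0.7627, -0.1612, 0.6413, -0.7426, 0.4109, 0.7441]

0.7627 -0.1612 0.6413 -0.7426 0.4109 0.7441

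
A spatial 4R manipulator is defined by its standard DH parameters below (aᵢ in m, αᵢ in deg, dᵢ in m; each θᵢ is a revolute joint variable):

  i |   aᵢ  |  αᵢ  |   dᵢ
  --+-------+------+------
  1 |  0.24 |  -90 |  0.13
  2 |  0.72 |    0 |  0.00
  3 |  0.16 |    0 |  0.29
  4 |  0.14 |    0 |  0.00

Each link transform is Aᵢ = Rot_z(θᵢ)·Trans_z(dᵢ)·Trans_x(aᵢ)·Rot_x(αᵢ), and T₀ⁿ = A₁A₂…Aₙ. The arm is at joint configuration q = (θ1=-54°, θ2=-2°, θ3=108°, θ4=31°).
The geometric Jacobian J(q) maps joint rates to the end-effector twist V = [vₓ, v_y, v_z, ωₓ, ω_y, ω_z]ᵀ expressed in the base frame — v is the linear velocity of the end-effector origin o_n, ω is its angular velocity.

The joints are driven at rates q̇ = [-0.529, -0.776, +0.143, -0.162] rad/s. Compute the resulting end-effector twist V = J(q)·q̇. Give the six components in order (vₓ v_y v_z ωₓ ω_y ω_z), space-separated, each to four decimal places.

o_n = [0.7125, -0.4873, -0.0942]
J₁: ẑ×o_n = [0.4873, 0.7125, -0.0000], ω = ẑ
J2: z=[0.8090, 0.5878, 0.0000] o=[0.1411, -0.1942, 0.1300] → [-0.1318, 0.1813, -0.5731, 0.8090, 0.5878, 0.0000]
J3: z=[0.8090, 0.5878, 0.0000] o=[0.5640, -0.7763, 0.1551] → [-0.1465, 0.2017, 0.1465, 0.8090, 0.5878, 0.0000]
J4: z=[0.8090, 0.5878, 0.0000] o=[0.7727, -0.5702, 0.0013] → [-0.0561, 0.0772, 0.1024, 0.8090, 0.5878, 0.0000]
V = J·q̇ = [-0.1674, -0.5013, 0.4491, -0.6432, -0.4673, -0.5290]

-0.1674 -0.5013 0.4491 -0.6432 -0.4673 -0.5290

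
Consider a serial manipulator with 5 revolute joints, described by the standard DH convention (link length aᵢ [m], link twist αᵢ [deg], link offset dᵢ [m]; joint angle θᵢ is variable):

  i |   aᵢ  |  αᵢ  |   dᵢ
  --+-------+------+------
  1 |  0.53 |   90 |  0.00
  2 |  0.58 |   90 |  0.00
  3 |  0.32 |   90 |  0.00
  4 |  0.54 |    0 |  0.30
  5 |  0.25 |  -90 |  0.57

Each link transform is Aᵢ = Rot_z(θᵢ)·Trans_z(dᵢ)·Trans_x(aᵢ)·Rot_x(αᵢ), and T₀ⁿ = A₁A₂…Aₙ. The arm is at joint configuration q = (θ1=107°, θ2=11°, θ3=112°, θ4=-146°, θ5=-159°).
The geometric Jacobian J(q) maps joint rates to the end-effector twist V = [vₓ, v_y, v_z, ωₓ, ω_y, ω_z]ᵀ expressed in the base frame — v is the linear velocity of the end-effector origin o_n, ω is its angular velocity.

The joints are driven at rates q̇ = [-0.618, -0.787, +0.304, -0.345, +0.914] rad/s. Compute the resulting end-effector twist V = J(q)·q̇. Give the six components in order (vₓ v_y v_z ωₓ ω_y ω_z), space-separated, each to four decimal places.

o_n = [-0.2202, 1.8848, 0.3589]
J₁: ẑ×o_n = [-1.8848, -0.2202, 0.0000], ω = ẑ
J2: z=[0.9563, 0.2924, 0.0000] o=[-0.1550, 0.5068, 0.0000] → [0.1049, -0.3432, 1.3369, 0.9563, 0.2924, 0.0000]
J3: z=[-0.0558, 0.1825, -0.9816] o=[-0.3214, 1.0513, 0.1107] → [0.8635, -0.0855, -0.0650, -0.0558, 0.1825, -0.9816]
J4: z=[0.0921, 0.9799, 0.1769] o=[-0.0033, 1.0255, 0.0878] → [0.1136, -0.0634, 0.2917, 0.0921, 0.9799, 0.1769]
J5: z=[0.0921, 0.9799, 0.1769] o=[-0.4039, 1.3005, 0.4693] → [-0.2116, 0.0427, -0.1261, 0.0921, 0.9799, 0.1769]
V = J·q̇ = [1.1122, 0.4410, -1.2878, -0.7171, 0.3829, -0.8158]

1.1122 0.4410 -1.2878 -0.7171 0.3829 -0.8158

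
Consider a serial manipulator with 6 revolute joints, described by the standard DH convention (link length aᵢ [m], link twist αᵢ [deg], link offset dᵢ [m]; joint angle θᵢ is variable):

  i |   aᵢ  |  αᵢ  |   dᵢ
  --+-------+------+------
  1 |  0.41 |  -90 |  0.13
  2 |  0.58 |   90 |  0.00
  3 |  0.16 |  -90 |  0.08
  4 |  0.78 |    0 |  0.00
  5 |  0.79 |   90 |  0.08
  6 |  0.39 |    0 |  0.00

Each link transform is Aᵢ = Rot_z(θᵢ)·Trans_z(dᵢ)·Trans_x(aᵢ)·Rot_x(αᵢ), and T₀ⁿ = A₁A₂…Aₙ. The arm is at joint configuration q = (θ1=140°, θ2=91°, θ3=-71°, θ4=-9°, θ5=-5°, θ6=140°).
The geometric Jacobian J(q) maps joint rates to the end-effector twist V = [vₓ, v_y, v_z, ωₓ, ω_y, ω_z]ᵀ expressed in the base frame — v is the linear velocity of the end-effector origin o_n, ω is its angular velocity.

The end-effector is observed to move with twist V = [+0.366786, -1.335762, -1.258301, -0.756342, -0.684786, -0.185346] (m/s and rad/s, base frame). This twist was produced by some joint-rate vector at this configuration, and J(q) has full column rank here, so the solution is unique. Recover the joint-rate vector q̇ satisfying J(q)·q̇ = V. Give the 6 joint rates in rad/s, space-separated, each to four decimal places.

0.7740 0.8100 0.6440 0.6980 0.2720 -0.5030

o_n = [0.2442, 1.3913, -1.2262]
J₁: ẑ×o_n = [-1.3913, 0.2442, 0.0000], ω = ẑ
J2: z=[-0.6428, -0.7660, 0.0000] o=[-0.3141, 0.2635, 0.1300] → [1.0389, -0.8717, -0.2972, -0.6428, -0.7660, 0.0000]
J3: z=[-0.7659, 0.6427, -0.0175] o=[-0.3063, 0.2570, -0.4499] → [-0.4791, -0.6042, -1.2225, -0.7659, 0.6427, -0.0175]
J4: z=[-0.1966, -0.2600, -0.9454] o=[-0.2697, 0.4238, -0.5034] → [1.1026, -0.6279, -0.0566, -0.1966, -0.2600, -0.9454]
J5: z=[-0.1966, -0.2600, -0.9454] o=[0.1085, 1.0574, -0.7563] → [0.4378, -0.2207, -0.0304, -0.1966, -0.2600, -0.9454]
J6: z=[-0.8913, 0.4493, 0.0618] o=[0.4156, 1.7118, -1.0848] → [-0.0437, -0.1366, 0.3627, -0.8913, 0.4493, 0.0618]
q̇ = J⁺·V = [0.7740, 0.8100, 0.6440, 0.6980, 0.2720, -0.5030]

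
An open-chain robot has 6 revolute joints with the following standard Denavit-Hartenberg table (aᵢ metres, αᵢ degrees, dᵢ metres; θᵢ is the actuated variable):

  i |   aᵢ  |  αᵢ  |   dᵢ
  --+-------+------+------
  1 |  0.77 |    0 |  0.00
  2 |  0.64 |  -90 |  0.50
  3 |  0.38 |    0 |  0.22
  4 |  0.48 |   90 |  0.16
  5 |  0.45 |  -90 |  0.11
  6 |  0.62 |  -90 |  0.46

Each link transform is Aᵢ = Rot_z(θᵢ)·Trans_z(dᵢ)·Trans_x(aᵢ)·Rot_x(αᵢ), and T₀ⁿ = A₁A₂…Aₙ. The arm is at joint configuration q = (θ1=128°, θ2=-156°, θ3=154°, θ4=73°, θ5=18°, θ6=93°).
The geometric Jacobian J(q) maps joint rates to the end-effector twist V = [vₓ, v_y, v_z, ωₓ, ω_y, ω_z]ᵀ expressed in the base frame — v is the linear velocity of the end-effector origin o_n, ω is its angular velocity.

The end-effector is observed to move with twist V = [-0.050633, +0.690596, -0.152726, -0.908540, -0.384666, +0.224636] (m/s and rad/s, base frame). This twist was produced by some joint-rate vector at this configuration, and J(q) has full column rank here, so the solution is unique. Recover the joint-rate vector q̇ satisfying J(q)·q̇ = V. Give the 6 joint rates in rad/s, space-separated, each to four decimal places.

-0.2830 0.7780 -0.6160 0.5460 0.6390 -0.7320

o_n = [0.1200, 1.3629, 1.2182]
J₁: ẑ×o_n = [-1.3629, 0.1200, 0.0000], ω = ẑ
J2: z=[0.0000, 0.0000, 1.0000] o=[-0.4741, 0.6068, 0.0000] → [-0.7561, 0.5941, 0.0000, 0.0000, 0.0000, 1.0000]
J3: z=[0.4695, 0.8829, 0.0000] o=[0.0910, 0.3063, 0.5000] → [0.6341, -0.3372, 0.4704, 0.4695, 0.8829, 0.0000]
J4: z=[0.4695, 0.8829, 0.0000] o=[-0.1073, 0.6609, 0.3334] → [0.7812, -0.4154, 0.1289, 0.4695, 0.8829, 0.0000]
J5: z=[-0.6457, 0.3433, -0.6820] o=[-0.3212, 0.9559, 0.6845] → [0.4608, 0.0437, -0.4143, -0.6457, 0.3433, -0.6820]
J6: z=[0.6326, 0.7408, -0.2260] o=[-0.5846, 1.2534, 0.9225] → [0.2438, -0.3463, -0.4528, 0.6326, 0.7408, -0.2260]
q̇ = J⁺·V = [-0.2830, 0.7780, -0.6160, 0.5460, 0.6390, -0.7320]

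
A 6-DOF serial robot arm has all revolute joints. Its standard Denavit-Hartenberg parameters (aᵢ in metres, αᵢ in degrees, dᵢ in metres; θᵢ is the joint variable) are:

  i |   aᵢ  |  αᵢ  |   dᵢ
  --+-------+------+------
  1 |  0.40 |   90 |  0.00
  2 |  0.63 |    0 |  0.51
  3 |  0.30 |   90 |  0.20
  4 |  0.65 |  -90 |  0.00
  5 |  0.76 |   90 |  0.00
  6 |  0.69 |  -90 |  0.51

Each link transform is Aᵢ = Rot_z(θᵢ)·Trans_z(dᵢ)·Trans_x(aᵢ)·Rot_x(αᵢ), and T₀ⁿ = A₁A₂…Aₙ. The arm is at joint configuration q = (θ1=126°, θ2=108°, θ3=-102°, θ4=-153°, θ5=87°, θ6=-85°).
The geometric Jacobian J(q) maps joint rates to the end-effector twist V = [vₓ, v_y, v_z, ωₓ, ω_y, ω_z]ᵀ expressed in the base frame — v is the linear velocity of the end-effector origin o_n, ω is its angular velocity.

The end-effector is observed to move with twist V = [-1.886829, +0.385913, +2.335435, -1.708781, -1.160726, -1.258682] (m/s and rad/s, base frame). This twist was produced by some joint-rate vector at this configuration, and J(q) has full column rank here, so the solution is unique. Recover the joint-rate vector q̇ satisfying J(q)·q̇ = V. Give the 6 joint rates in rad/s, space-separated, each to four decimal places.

o_n = [1.1896, -0.3160, 1.2739]
J₁: ẑ×o_n = [0.3160, 1.1896, -0.0000], ω = ẑ
J2: z=[0.8090, 0.5878, 0.0000] o=[-0.2351, 0.3236, 0.0000] → [0.7488, -1.0306, -1.3548, 0.8090, 0.5878, 0.0000]
J3: z=[0.8090, 0.5878, 0.0000] o=[0.2919, 0.4659, 0.5992] → [0.3966, -0.5459, -1.1601, 0.8090, 0.5878, 0.0000]
J4: z=[-0.0614, 0.0846, -0.9945] o=[0.2783, 0.8248, 0.6305] → [-1.0801, -0.8667, -0.0070, -0.0614, 0.0846, -0.9945]
J5: z=[-0.9862, -0.1584, 0.0475] o=[0.3782, 0.1854, 0.5700] → [-0.0877, 0.7327, 0.6230, -0.9862, -0.1584, 0.0475]
J6: z=[0.1501, -0.9780, -0.1451] o=[0.4309, 0.0821, 1.3211] → [-0.0116, -0.1030, 0.6822, 0.1501, -0.9780, -0.1451]
q̇ = J⁺·V = [-0.4430, -0.9030, -0.3590, 0.7980, 0.7060, 0.3830]

-0.4430 -0.9030 -0.3590 0.7980 0.7060 0.3830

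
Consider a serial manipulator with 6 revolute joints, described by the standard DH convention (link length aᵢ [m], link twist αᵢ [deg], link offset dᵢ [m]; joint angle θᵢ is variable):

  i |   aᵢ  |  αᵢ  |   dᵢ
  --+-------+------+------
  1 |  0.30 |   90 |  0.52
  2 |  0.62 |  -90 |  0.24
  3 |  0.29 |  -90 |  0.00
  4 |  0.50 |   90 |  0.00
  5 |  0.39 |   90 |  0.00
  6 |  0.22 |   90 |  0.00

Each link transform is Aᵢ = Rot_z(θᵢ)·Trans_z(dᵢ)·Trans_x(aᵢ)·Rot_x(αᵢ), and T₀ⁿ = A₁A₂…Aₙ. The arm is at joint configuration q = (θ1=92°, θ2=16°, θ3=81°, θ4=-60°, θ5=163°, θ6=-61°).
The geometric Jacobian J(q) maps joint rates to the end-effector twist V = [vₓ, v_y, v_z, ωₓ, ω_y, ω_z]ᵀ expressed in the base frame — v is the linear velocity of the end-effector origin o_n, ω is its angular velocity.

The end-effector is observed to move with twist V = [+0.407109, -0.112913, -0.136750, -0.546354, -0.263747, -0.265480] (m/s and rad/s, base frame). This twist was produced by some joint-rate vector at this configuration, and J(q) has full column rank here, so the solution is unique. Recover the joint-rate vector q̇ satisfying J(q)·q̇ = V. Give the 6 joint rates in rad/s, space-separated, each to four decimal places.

-0.3960 -0.1900 0.1340 -0.4520 -0.2560 0.7380

o_n = [-0.2756, 0.8401, 0.6000]
J₁: ẑ×o_n = [-0.8401, -0.2756, 0.0000], ω = ẑ
J2: z=[0.9994, 0.0349, 0.0000] o=[-0.0105, 0.2998, 0.5200] → [0.0028, -0.0799, 0.5492, 0.9994, 0.0349, 0.0000]
J3: z=[0.0096, -0.2755, 0.9613] o=[0.2086, 0.9038, 0.6909] → [0.0863, -0.4645, -0.1340, 0.0096, -0.2755, 0.9613]
J4: z=[-0.1232, -0.9543, -0.2722] o=[-0.0792, 0.9374, 0.7034] → [0.0722, 0.0407, -0.1754, -0.1232, -0.9543, -0.2722]
J5: z=[0.8642, -0.2380, 0.4433] o=[-0.3231, 0.8471, 1.1304] → [0.1294, 0.4795, 0.0053, 0.8642, -0.2380, 0.4433]
J6: z=[-0.2605, -0.9654, -0.0107] o=[-0.1552, 0.8056, 0.7809] → [0.1750, -0.0458, -0.1252, -0.2605, -0.9654, -0.0107]
q̇ = J⁺·V = [-0.3960, -0.1900, 0.1340, -0.4520, -0.2560, 0.7380]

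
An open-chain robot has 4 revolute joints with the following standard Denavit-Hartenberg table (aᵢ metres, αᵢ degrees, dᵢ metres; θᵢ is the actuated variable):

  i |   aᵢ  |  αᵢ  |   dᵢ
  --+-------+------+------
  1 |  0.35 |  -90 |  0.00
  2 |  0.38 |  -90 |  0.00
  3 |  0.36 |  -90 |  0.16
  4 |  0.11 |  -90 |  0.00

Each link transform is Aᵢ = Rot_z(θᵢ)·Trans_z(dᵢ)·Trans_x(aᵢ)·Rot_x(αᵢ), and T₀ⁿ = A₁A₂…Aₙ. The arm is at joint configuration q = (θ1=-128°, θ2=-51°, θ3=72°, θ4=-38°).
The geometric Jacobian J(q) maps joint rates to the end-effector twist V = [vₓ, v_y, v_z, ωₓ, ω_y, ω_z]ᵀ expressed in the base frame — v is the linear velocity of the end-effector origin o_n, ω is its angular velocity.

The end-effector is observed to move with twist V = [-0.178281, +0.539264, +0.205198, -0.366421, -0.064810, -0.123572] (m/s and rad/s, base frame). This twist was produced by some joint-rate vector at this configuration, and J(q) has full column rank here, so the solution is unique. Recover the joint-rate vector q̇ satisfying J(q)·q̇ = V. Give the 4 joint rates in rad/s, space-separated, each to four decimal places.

-0.6130 -0.4290 -0.0930 -0.5830

o_n = [-0.8599, -0.4106, 0.2593]
J₁: ẑ×o_n = [0.4106, -0.8599, 0.0000], ω = ẑ
J2: z=[0.7880, -0.6157, 0.0000] o=[-0.2155, -0.2758, 0.0000] → [-0.1596, -0.2043, -0.5030, 0.7880, -0.6157, 0.0000]
J3: z=[-0.4785, -0.6124, -0.6293] o=[-0.3627, -0.4643, 0.2953] → [0.0558, 0.2957, -0.3301, -0.4785, -0.6124, -0.6293]
J4: z=[0.1250, 0.6619, -0.7391] o=[-0.7522, -0.4066, 0.2811] → [-0.0174, 0.0824, 0.0708, 0.1250, 0.6619, -0.7391]
q̇ = J⁺·V = [-0.6130, -0.4290, -0.0930, -0.5830]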